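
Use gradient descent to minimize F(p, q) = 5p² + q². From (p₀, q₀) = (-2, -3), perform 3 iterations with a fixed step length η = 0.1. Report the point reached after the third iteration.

∇F = (10p, 2q)
(p₁, q₁) = (-2, -3) − 0.1·(-20, -6) = (0, -2.4)
(p₂, q₂) = (0, -2.4) − 0.1·(0, -4.8) = (0, -1.92)
(p₃, q₃) = (0, -1.92) − 0.1·(0, -3.84) = (0, -1.536)

(0, -1.536)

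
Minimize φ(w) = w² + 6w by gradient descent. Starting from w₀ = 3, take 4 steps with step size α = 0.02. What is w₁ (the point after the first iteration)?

2.76

φ′(w) = 2w + 6
w₁ = 3 − 0.02·12 = 2.76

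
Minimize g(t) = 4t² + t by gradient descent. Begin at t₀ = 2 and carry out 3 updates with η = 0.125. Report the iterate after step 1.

g′(t) = 8t + 1
Step 1: g′(2) = 17; t₁ = 2 − 0.125·17 = -0.125

-0.125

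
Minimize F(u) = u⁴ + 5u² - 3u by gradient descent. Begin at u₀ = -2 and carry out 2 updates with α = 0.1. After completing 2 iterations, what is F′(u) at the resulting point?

F′(u) = 4u³ + 10u - 3
Step 1: F′(-2) = -55; u₁ = -2 − 0.1·(-55) = 3.5
Step 2: F′(3.5) = 203.5; u₂ = 3.5 − 0.1·203.5 = -16.85
F′(u) at (-16.85) = -19307.8765

-19307.8765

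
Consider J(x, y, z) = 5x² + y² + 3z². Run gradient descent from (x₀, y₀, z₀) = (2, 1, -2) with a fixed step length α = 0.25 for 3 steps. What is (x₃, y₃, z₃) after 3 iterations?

∇J = (10x, 2y, 6z)
Step 1: at (2, 1, -2), ∇J = (20, 2, -12) → (2, 1, -2) − 0.25·(20, 2, -12) = (-3, 0.5, 1)
Step 2: at (-3, 0.5, 1), ∇J = (-30, 1, 6) → (-3, 0.5, 1) − 0.25·(-30, 1, 6) = (4.5, 0.25, -0.5)
Step 3: at (4.5, 0.25, -0.5), ∇J = (45, 0.5, -3) → (4.5, 0.25, -0.5) − 0.25·(45, 0.5, -3) = (-6.75, 0.125, 0.25)

(-6.75, 0.125, 0.25)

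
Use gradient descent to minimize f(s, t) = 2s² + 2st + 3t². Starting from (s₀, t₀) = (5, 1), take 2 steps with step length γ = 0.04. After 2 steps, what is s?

∇f = (4s + 2t, 2s + 6t)
Step 1: at (5, 1), ∇f = (22, 16) → (5, 1) − 0.04·(22, 16) = (4.12, 0.36)
Step 2: at (4.12, 0.36), ∇f = (17.2, 10.4) → (4.12, 0.36) − 0.04·(17.2, 10.4) = (3.432, -0.056)
s = 3.432

3.432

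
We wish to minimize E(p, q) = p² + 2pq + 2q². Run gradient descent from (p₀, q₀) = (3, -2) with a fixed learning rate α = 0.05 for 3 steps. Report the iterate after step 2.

(2.8, -1.81)

∇E = (2p + 2q, 2p + 4q)
Step 1: at (3, -2), ∇E = (2, -2) → (3, -2) − 0.05·(2, -2) = (2.9, -1.9)
Step 2: at (2.9, -1.9), ∇E = (2, -1.8) → (2.9, -1.9) − 0.05·(2, -1.8) = (2.8, -1.81)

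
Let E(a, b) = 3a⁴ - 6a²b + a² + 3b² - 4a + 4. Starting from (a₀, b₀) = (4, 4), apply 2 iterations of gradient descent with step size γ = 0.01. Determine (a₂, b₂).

(-2.04368, 4.6312)

∇E = (12a³ - 12ab + 2a - 4, -6a² + 6b)
Step 1: at (4, 4), ∇E = (580, -72) → (4, 4) − 0.01·(580, -72) = (-1.8, 4.72)
Step 2: at (-1.8, 4.72), ∇E = (24.368, 8.88) → (-1.8, 4.72) − 0.01·(24.368, 8.88) = (-2.04368, 4.6312)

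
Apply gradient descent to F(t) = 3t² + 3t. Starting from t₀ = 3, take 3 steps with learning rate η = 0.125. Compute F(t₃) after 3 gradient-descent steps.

F′(t) = 6t + 3
t₁ = 3 − 0.125·21 = 0.375
t₂ = 0.375 − 0.125·5.25 = -0.28125
t₃ = -0.28125 − 0.125·1.3125 = -0.4453125
F(-0.4453125) = -0.74102783203125

-0.74102783203125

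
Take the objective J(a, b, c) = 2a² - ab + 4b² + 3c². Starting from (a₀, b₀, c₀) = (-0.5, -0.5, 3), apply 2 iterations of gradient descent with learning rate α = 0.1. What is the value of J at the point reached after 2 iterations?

0.794725

∇J = (4a - b, -a + 8b, 6c)
(a₁, b₁, c₁) = (-0.5, -0.5, 3) − 0.1·(-1.5, -3.5, 18) = (-0.35, -0.15, 1.2)
(a₂, b₂, c₂) = (-0.35, -0.15, 1.2) − 0.1·(-1.25, -0.85, 7.2) = (-0.225, -0.065, 0.48)
J(-0.225, -0.065, 0.48) = 0.794725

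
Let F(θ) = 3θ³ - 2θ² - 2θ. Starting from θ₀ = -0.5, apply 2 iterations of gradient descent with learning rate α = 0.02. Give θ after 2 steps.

F′(θ) = 9θ² - 4θ - 2
θ₁ = -0.5 − 0.02·2.25 = -0.545
θ₂ = -0.545 − 0.02·2.853225 = -0.6020645

-0.6020645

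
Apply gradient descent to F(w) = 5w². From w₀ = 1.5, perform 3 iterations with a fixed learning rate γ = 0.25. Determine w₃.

-5.0625

F′(w) = 10w
Step 1: F′(1.5) = 15; w₁ = 1.5 − 0.25·15 = -2.25
Step 2: F′(-2.25) = -22.5; w₂ = -2.25 − 0.25·(-22.5) = 3.375
Step 3: F′(3.375) = 33.75; w₃ = 3.375 − 0.25·33.75 = -5.0625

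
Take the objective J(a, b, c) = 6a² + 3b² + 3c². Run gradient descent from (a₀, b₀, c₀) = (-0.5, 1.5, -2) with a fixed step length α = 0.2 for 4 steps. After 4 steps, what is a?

-1.9208

∇J = (12a, 6b, 6c)
Step 1: at (-0.5, 1.5, -2), ∇J = (-6, 9, -12) → (-0.5, 1.5, -2) − 0.2·(-6, 9, -12) = (0.7, -0.3, 0.4)
Step 2: at (0.7, -0.3, 0.4), ∇J = (8.4, -1.8, 2.4) → (0.7, -0.3, 0.4) − 0.2·(8.4, -1.8, 2.4) = (-0.98, 0.06, -0.08)
Step 3: at (-0.98, 0.06, -0.08), ∇J = (-11.76, 0.36, -0.48) → (-0.98, 0.06, -0.08) − 0.2·(-11.76, 0.36, -0.48) = (1.372, -0.012, 0.016)
Step 4: at (1.372, -0.012, 0.016), ∇J = (16.464, -0.072, 0.096) → (1.372, -0.012, 0.016) − 0.2·(16.464, -0.072, 0.096) = (-1.9208, 0.0024, -0.0032)
a = -1.9208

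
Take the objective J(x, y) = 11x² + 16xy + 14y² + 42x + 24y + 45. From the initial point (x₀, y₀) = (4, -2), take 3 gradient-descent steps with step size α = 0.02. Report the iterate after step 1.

(2.04, -2.64)

∇J = (22x + 16y + 42, 16x + 28y + 24)
Step 1: at (4, -2), ∇J = (98, 32) → (4, -2) − 0.02·(98, 32) = (2.04, -2.64)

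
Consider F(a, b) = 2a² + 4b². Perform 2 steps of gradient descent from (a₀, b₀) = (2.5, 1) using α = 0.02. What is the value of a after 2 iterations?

2.116

∇F = (4a, 8b)
Step 1: at (2.5, 1), ∇F = (10, 8) → (2.5, 1) − 0.02·(10, 8) = (2.3, 0.84)
Step 2: at (2.3, 0.84), ∇F = (9.2, 6.72) → (2.3, 0.84) − 0.02·(9.2, 6.72) = (2.116, 0.7056)
a = 2.116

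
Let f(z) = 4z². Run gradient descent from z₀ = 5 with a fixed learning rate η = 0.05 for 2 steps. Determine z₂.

1.8

f′(z) = 8z
z₁ = 5 − 0.05·40 = 3
z₂ = 3 − 0.05·24 = 1.8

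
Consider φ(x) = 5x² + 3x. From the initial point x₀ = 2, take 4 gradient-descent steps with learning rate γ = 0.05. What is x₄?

φ′(x) = 10x + 3
x₁ = 2 − 0.05·23 = 0.85
x₂ = 0.85 − 0.05·11.5 = 0.275
x₃ = 0.275 − 0.05·5.75 = -0.0125
x₄ = -0.0125 − 0.05·2.875 = -0.15625

-0.15625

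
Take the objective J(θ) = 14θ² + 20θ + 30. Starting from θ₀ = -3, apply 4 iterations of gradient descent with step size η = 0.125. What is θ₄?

-90

J′(θ) = 28θ + 20
θ₁ = -3 − 0.125·(-64) = 5
θ₂ = 5 − 0.125·160 = -15
θ₃ = -15 − 0.125·(-400) = 35
θ₄ = 35 − 0.125·1000 = -90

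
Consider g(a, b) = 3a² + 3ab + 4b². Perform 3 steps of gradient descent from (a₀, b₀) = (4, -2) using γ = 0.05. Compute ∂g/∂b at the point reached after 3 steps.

-4.52475

∇g = (6a + 3b, 3a + 8b)
(a₁, b₁) = (4, -2) − 0.05·(18, -4) = (3.1, -1.8)
(a₂, b₂) = (3.1, -1.8) − 0.05·(13.2, -5.1) = (2.44, -1.545)
(a₃, b₃) = (2.44, -1.545) − 0.05·(10.005, -5.04) = (1.93975, -1.293)
∂g/∂b at (1.93975, -1.293) = -4.52475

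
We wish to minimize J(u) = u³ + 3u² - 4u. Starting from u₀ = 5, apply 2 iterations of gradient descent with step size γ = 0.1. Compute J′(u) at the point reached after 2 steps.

J′(u) = 3u² + 6u - 4
u₁ = 5 − 0.1·101 = -5.1
u₂ = -5.1 − 0.1·43.43 = -9.443
J′(u) at (-9.443) = 206.852747

206.852747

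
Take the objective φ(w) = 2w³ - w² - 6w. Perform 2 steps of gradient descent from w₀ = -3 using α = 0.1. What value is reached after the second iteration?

φ′(w) = 6w² - 2w - 6
Step 1: φ′(-3) = 54; w₁ = -3 − 0.1·54 = -8.4
Step 2: φ′(-8.4) = 434.16; w₂ = -8.4 − 0.1·434.16 = -51.816

-51.816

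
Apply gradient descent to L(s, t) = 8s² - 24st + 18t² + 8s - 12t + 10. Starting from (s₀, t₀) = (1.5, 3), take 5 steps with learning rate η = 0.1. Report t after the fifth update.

∇L = (16s - 24t + 8, -24s + 36t - 12)
(s₁, t₁) = (1.5, 3) − 0.1·(-40, 60) = (5.5, -3)
(s₂, t₂) = (5.5, -3) − 0.1·(168, -252) = (-11.3, 22.2)
(s₃, t₃) = (-11.3, 22.2) − 0.1·(-705.6, 1058.4) = (59.26, -83.64)
(s₄, t₄) = (59.26, -83.64) − 0.1·(2963.52, -4445.28) = (-237.092, 360.888)
(s₅, t₅) = (-237.092, 360.888) − 0.1·(-12446.784, 18670.176) = (1007.5864, -1506.1296)
t = -1506.1296

-1506.1296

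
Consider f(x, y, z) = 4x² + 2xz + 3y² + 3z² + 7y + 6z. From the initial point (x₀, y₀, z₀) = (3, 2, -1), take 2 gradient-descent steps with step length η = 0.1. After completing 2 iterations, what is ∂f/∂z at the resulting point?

∇f = (8x + 2z, 6y + 7, 2x + 6z + 6)
Step 1: at (3, 2, -1), ∇f = (22, 19, 6) → (3, 2, -1) − 0.1·(22, 19, 6) = (0.8, 0.1, -1.6)
Step 2: at (0.8, 0.1, -1.6), ∇f = (3.2, 7.6, -2) → (0.8, 0.1, -1.6) − 0.1·(3.2, 7.6, -2) = (0.48, -0.66, -1.4)
∂f/∂z at (0.48, -0.66, -1.4) = -1.44

-1.44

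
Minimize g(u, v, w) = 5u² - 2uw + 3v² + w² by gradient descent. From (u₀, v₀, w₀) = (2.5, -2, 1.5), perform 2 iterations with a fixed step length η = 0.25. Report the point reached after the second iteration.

∇g = (10u - 2w, 6v, -2u + 2w)
(u₁, v₁, w₁) = (2.5, -2, 1.5) − 0.25·(22, -12, -2) = (-3, 1, 2)
(u₂, v₂, w₂) = (-3, 1, 2) − 0.25·(-34, 6, 10) = (5.5, -0.5, -0.5)

(5.5, -0.5, -0.5)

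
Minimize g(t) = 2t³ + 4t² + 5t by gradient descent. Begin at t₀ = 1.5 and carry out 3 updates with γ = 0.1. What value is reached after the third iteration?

g′(t) = 6t² + 8t + 5
Step 1: g′(1.5) = 30.5; t₁ = 1.5 − 0.1·30.5 = -1.55
Step 2: g′(-1.55) = 7.015; t₂ = -1.55 − 0.1·7.015 = -2.2515
Step 3: g′(-2.2515) = 17.4035135; t₃ = -2.2515 − 0.1·17.4035135 = -3.99185135

-3.99185135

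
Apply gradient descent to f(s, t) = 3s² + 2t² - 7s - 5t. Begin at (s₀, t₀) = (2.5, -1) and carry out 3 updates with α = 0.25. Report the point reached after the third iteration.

(1, 1.25)

∇f = (6s - 7, 4t - 5)
Step 1: at (2.5, -1), ∇f = (8, -9) → (2.5, -1) − 0.25·(8, -9) = (0.5, 1.25)
Step 2: at (0.5, 1.25), ∇f = (-4, 0) → (0.5, 1.25) − 0.25·(-4, 0) = (1.5, 1.25)
Step 3: at (1.5, 1.25), ∇f = (2, 0) → (1.5, 1.25) − 0.25·(2, 0) = (1, 1.25)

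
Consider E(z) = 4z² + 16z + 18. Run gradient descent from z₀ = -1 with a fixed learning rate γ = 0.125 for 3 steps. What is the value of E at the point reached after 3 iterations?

E′(z) = 8z + 16
Step 1: E′(-1) = 8; z₁ = -1 − 0.125·8 = -2
Step 2: E′(-2) = 0; z₂ = -2 − 0.125·0 = -2
Step 3: E′(-2) = 0; z₃ = -2 − 0.125·0 = -2
E(-2) = 2

2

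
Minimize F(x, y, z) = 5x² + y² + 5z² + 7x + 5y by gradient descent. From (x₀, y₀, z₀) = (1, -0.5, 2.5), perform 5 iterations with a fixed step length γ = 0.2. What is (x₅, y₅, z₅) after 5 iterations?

(-2.4, -2.34448, -2.5)

∇F = (10x + 7, 2y + 5, 10z)
Step 1: at (1, -0.5, 2.5), ∇F = (17, 4, 25) → (1, -0.5, 2.5) − 0.2·(17, 4, 25) = (-2.4, -1.3, -2.5)
Step 2: at (-2.4, -1.3, -2.5), ∇F = (-17, 2.4, -25) → (-2.4, -1.3, -2.5) − 0.2·(-17, 2.4, -25) = (1, -1.78, 2.5)
Step 3: at (1, -1.78, 2.5), ∇F = (17, 1.44, 25) → (1, -1.78, 2.5) − 0.2·(17, 1.44, 25) = (-2.4, -2.068, -2.5)
Step 4: at (-2.4, -2.068, -2.5), ∇F = (-17, 0.864, -25) → (-2.4, -2.068, -2.5) − 0.2·(-17, 0.864, -25) = (1, -2.2408, 2.5)
Step 5: at (1, -2.2408, 2.5), ∇F = (17, 0.5184, 25) → (1, -2.2408, 2.5) − 0.2·(17, 0.5184, 25) = (-2.4, -2.34448, -2.5)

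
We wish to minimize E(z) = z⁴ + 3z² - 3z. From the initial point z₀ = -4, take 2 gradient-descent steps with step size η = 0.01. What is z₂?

-1.00573548

E′(z) = 4z³ + 6z - 3
Step 1: E′(-4) = -283; z₁ = -4 − 0.01·(-283) = -1.17
Step 2: E′(-1.17) = -16.426452; z₂ = -1.17 − 0.01·(-16.426452) = -1.00573548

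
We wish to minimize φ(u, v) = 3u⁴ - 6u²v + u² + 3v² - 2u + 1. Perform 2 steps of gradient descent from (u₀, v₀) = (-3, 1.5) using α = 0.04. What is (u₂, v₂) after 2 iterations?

(-236.57343744, 18.332256)

∇φ = (12u³ - 12uv + 2u - 2, -6u² + 6v)
Step 1: at (-3, 1.5), ∇φ = (-278, -45) → (-3, 1.5) − 0.04·(-278, -45) = (8.12, 3.3)
Step 2: at (8.12, 3.3), ∇φ = (6117.335936, -375.8064) → (8.12, 3.3) − 0.04·(6117.335936, -375.8064) = (-236.57343744, 18.332256)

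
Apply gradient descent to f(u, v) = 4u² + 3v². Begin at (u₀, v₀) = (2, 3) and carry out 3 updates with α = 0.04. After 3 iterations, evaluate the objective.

6.784777793536

∇f = (8u, 6v)
(u₁, v₁) = (2, 3) − 0.04·(16, 18) = (1.36, 2.28)
(u₂, v₂) = (1.36, 2.28) − 0.04·(10.88, 13.68) = (0.9248, 1.7328)
(u₃, v₃) = (0.9248, 1.7328) − 0.04·(7.3984, 10.3968) = (0.628864, 1.316928)
f(0.628864, 1.316928) = 6.784777793536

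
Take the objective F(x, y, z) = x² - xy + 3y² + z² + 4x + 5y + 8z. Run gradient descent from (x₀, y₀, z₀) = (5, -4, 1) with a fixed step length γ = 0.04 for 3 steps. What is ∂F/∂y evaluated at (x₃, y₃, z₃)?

-9.099264

∇F = (2x - y + 4, -x + 6y + 5, 2z + 8)
(x₁, y₁, z₁) = (5, -4, 1) − 0.04·(18, -24, 10) = (4.28, -3.04, 0.6)
(x₂, y₂, z₂) = (4.28, -3.04, 0.6) − 0.04·(15.6, -17.52, 9.2) = (3.656, -2.3392, 0.232)
(x₃, y₃, z₃) = (3.656, -2.3392, 0.232) − 0.04·(13.6512, -12.6912, 8.464) = (3.109952, -1.831552, -0.10656)
∂F/∂y at (3.109952, -1.831552, -0.10656) = -9.099264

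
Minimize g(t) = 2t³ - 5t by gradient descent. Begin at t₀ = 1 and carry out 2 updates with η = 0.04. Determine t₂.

0.938816

g′(t) = 6t² - 5
t₁ = 1 − 0.04·1 = 0.96
t₂ = 0.96 − 0.04·0.5296 = 0.938816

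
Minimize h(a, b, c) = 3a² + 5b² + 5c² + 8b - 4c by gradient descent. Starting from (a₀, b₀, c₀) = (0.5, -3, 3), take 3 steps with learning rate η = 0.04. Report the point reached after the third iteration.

(0.219488, -1.2752, 0.9616)

∇h = (6a, 10b + 8, 10c - 4)
(a₁, b₁, c₁) = (0.5, -3, 3) − 0.04·(3, -22, 26) = (0.38, -2.12, 1.96)
(a₂, b₂, c₂) = (0.38, -2.12, 1.96) − 0.04·(2.28, -13.2, 15.6) = (0.2888, -1.592, 1.336)
(a₃, b₃, c₃) = (0.2888, -1.592, 1.336) − 0.04·(1.7328, -7.92, 9.36) = (0.219488, -1.2752, 0.9616)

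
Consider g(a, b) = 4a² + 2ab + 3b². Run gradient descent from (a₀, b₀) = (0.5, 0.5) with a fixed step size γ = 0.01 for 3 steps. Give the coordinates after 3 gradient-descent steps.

∇g = (8a + 2b, 2a + 6b)
Step 1: at (0.5, 0.5), ∇g = (5, 4) → (0.5, 0.5) − 0.01·(5, 4) = (0.45, 0.46)
Step 2: at (0.45, 0.46), ∇g = (4.52, 3.66) → (0.45, 0.46) − 0.01·(4.52, 3.66) = (0.4048, 0.4234)
Step 3: at (0.4048, 0.4234), ∇g = (4.0852, 3.35) → (0.4048, 0.4234) − 0.01·(4.0852, 3.35) = (0.363948, 0.3899)

(0.363948, 0.3899)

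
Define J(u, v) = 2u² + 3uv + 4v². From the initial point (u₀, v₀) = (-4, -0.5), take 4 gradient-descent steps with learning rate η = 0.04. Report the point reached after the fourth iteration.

(-2.09753088, 0.74288128)

∇J = (4u + 3v, 3u + 8v)
Step 1: at (-4, -0.5), ∇J = (-17.5, -16) → (-4, -0.5) − 0.04·(-17.5, -16) = (-3.3, 0.14)
Step 2: at (-3.3, 0.14), ∇J = (-12.78, -8.78) → (-3.3, 0.14) − 0.04·(-12.78, -8.78) = (-2.7888, 0.4912)
Step 3: at (-2.7888, 0.4912), ∇J = (-9.6816, -4.4368) → (-2.7888, 0.4912) − 0.04·(-9.6816, -4.4368) = (-2.401536, 0.668672)
Step 4: at (-2.401536, 0.668672), ∇J = (-7.600128, -1.855232) → (-2.401536, 0.668672) − 0.04·(-7.600128, -1.855232) = (-2.09753088, 0.74288128)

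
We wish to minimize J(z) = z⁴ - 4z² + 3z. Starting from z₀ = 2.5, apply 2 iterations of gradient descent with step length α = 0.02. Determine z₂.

1.46282568

J′(z) = 4z³ - 8z + 3
Step 1: J′(2.5) = 45.5; z₁ = 2.5 − 0.02·45.5 = 1.59
Step 2: J′(1.59) = 6.358716; z₂ = 1.59 − 0.02·6.358716 = 1.46282568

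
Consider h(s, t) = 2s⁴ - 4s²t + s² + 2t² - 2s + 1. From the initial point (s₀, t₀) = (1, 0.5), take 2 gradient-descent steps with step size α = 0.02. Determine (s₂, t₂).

(0.87809792, 0.564512)

∇h = (8s³ - 8st + 2s - 2, -4s² + 4t)
Step 1: at (1, 0.5), ∇h = (4, -2) → (1, 0.5) − 0.02·(4, -2) = (0.92, 0.54)
Step 2: at (0.92, 0.54), ∇h = (2.095104, -1.2256) → (0.92, 0.54) − 0.02·(2.095104, -1.2256) = (0.87809792, 0.564512)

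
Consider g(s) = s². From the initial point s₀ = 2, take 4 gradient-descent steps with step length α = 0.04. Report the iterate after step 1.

1.84

g′(s) = 2s
s₁ = 2 − 0.04·4 = 1.84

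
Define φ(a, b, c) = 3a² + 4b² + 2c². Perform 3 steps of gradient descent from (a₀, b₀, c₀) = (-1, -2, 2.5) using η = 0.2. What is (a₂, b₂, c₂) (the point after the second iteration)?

(-0.04, -0.72, 0.1)

∇φ = (6a, 8b, 4c)
(a₁, b₁, c₁) = (-1, -2, 2.5) − 0.2·(-6, -16, 10) = (0.2, 1.2, 0.5)
(a₂, b₂, c₂) = (0.2, 1.2, 0.5) − 0.2·(1.2, 9.6, 2) = (-0.04, -0.72, 0.1)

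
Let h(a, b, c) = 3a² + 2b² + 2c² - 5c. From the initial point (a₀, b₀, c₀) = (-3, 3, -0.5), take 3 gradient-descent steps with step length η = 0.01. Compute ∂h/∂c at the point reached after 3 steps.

-6.193152

∇h = (6a, 4b, 4c - 5)
Step 1: at (-3, 3, -0.5), ∇h = (-18, 12, -7) → (-3, 3, -0.5) − 0.01·(-18, 12, -7) = (-2.82, 2.88, -0.43)
Step 2: at (-2.82, 2.88, -0.43), ∇h = (-16.92, 11.52, -6.72) → (-2.82, 2.88, -0.43) − 0.01·(-16.92, 11.52, -6.72) = (-2.6508, 2.7648, -0.3628)
Step 3: at (-2.6508, 2.7648, -0.3628), ∇h = (-15.9048, 11.0592, -6.4512) → (-2.6508, 2.7648, -0.3628) − 0.01·(-15.9048, 11.0592, -6.4512) = (-2.491752, 2.654208, -0.298288)
∂h/∂c at (-2.491752, 2.654208, -0.298288) = -6.193152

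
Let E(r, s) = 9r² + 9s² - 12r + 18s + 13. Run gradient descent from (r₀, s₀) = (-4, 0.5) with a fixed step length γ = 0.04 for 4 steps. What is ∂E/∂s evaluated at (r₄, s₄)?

∇E = (18r - 12, 18s + 18)
(r₁, s₁) = (-4, 0.5) − 0.04·(-84, 27) = (-0.64, -0.58)
(r₂, s₂) = (-0.64, -0.58) − 0.04·(-23.52, 7.56) = (0.3008, -0.8824)
(r₃, s₃) = (0.3008, -0.8824) − 0.04·(-6.5856, 2.1168) = (0.564224, -0.967072)
(r₄, s₄) = (0.564224, -0.967072) − 0.04·(-1.843968, 0.592704) = (0.63798272, -0.99078016)
∂E/∂s at (0.63798272, -0.99078016) = 0.16595712

0.16595712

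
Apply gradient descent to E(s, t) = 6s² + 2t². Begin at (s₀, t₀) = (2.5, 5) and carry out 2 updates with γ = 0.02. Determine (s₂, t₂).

(1.444, 4.232)

∇E = (12s, 4t)
Step 1: at (2.5, 5), ∇E = (30, 20) → (2.5, 5) − 0.02·(30, 20) = (1.9, 4.6)
Step 2: at (1.9, 4.6), ∇E = (22.8, 18.4) → (1.9, 4.6) − 0.02·(22.8, 18.4) = (1.444, 4.232)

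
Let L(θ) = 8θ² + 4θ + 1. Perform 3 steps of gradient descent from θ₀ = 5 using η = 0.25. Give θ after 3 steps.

-142

L′(θ) = 16θ + 4
θ₁ = 5 − 0.25·84 = -16
θ₂ = -16 − 0.25·(-252) = 47
θ₃ = 47 − 0.25·756 = -142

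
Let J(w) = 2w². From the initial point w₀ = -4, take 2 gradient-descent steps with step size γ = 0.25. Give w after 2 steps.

0

J′(w) = 4w
Step 1: J′(-4) = -16; w₁ = -4 − 0.25·(-16) = 0
Step 2: J′(0) = 0; w₂ = 0 − 0.25·0 = 0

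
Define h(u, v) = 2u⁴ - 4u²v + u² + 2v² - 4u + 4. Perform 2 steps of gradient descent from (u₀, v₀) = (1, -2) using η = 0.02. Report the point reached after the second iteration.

∇h = (8u³ - 8uv + 2u - 4, -4u² + 4v)
(u₁, v₁) = (1, -2) − 0.02·(22, -12) = (0.56, -1.76)
(u₂, v₂) = (0.56, -1.76) − 0.02·(6.409728, -8.2944) = (0.43180544, -1.594112)

(0.43180544, -1.594112)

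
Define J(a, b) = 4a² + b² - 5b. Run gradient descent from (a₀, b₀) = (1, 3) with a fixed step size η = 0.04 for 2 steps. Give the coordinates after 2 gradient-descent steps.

∇J = (8a, 2b - 5)
Step 1: at (1, 3), ∇J = (8, 1) → (1, 3) − 0.04·(8, 1) = (0.68, 2.96)
Step 2: at (0.68, 2.96), ∇J = (5.44, 0.92) → (0.68, 2.96) − 0.04·(5.44, 0.92) = (0.4624, 2.9232)

(0.4624, 2.9232)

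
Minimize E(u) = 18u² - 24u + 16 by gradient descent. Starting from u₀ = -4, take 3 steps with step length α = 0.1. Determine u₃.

E′(u) = 36u - 24
Step 1: E′(-4) = -168; u₁ = -4 − 0.1·(-168) = 12.8
Step 2: E′(12.8) = 436.8; u₂ = 12.8 − 0.1·436.8 = -30.88
Step 3: E′(-30.88) = -1135.68; u₃ = -30.88 − 0.1·(-1135.68) = 82.688

82.688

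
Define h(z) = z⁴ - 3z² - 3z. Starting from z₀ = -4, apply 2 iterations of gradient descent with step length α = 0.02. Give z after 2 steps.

h′(z) = 4z³ - 6z - 3
Step 1: h′(-4) = -235; z₁ = -4 − 0.02·(-235) = 0.7
Step 2: h′(0.7) = -5.828; z₂ = 0.7 − 0.02·(-5.828) = 0.81656

0.81656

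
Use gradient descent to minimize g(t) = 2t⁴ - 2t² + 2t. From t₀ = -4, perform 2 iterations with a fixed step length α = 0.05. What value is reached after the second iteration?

-3523.1572

g′(t) = 8t³ - 4t + 2
t₁ = -4 − 0.05·(-494) = 20.7
t₂ = 20.7 − 0.05·70877.144 = -3523.1572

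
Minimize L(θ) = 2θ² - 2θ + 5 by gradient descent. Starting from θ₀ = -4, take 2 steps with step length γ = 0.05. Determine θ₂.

L′(θ) = 4θ - 2
Step 1: L′(-4) = -18; θ₁ = -4 − 0.05·(-18) = -3.1
Step 2: L′(-3.1) = -14.4; θ₂ = -3.1 − 0.05·(-14.4) = -2.38

-2.38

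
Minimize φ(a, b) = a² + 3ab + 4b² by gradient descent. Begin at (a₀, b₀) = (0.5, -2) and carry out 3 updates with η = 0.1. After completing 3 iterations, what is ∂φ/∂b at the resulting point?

-0.287

∇φ = (2a + 3b, 3a + 8b)
Step 1: at (0.5, -2), ∇φ = (-5, -14.5) → (0.5, -2) − 0.1·(-5, -14.5) = (1, -0.55)
Step 2: at (1, -0.55), ∇φ = (0.35, -1.4) → (1, -0.55) − 0.1·(0.35, -1.4) = (0.965, -0.41)
Step 3: at (0.965, -0.41), ∇φ = (0.7, -0.385) → (0.965, -0.41) − 0.1·(0.7, -0.385) = (0.895, -0.3715)
∂φ/∂b at (0.895, -0.3715) = -0.287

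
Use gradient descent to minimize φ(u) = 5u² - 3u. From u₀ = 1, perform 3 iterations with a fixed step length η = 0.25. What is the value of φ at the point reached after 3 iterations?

φ′(u) = 10u - 3
u₁ = 1 − 0.25·7 = -0.75
u₂ = -0.75 − 0.25·(-10.5) = 1.875
u₃ = 1.875 − 0.25·15.75 = -2.0625
φ(-2.0625) = 27.45703125

27.45703125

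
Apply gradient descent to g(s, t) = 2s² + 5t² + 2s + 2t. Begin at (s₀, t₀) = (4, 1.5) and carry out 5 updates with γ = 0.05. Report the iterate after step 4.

(1.3432, -0.09375)

∇g = (4s + 2, 10t + 2)
Step 1: at (4, 1.5), ∇g = (18, 17) → (4, 1.5) − 0.05·(18, 17) = (3.1, 0.65)
Step 2: at (3.1, 0.65), ∇g = (14.4, 8.5) → (3.1, 0.65) − 0.05·(14.4, 8.5) = (2.38, 0.225)
Step 3: at (2.38, 0.225), ∇g = (11.52, 4.25) → (2.38, 0.225) − 0.05·(11.52, 4.25) = (1.804, 0.0125)
Step 4: at (1.804, 0.0125), ∇g = (9.216, 2.125) → (1.804, 0.0125) − 0.05·(9.216, 2.125) = (1.3432, -0.09375)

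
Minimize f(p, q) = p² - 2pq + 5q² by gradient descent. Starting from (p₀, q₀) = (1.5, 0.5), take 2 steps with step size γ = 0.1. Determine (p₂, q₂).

∇f = (2p - 2q, -2p + 10q)
(p₁, q₁) = (1.5, 0.5) − 0.1·(2, 2) = (1.3, 0.3)
(p₂, q₂) = (1.3, 0.3) − 0.1·(2, 0.4) = (1.1, 0.26)

(1.1, 0.26)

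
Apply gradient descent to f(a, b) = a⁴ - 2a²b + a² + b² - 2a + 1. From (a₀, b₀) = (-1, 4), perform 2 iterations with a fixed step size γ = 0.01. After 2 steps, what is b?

3.884528

∇f = (4a³ - 4ab + 2a - 2, -2a² + 2b)
Step 1: at (-1, 4), ∇f = (8, 6) → (-1, 4) − 0.01·(8, 6) = (-1.08, 3.94)
Step 2: at (-1.08, 3.94), ∇f = (7.821952, 5.5472) → (-1.08, 3.94) − 0.01·(7.821952, 5.5472) = (-1.15821952, 3.884528)
b = 3.884528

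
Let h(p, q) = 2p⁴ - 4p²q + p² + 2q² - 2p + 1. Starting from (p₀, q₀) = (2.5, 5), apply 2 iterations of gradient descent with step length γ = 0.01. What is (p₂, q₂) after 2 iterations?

∇h = (8p³ - 8pq + 2p - 2, -4p² + 4q)
Step 1: at (2.5, 5), ∇h = (28, -5) → (2.5, 5) − 0.01·(28, -5) = (2.22, 5.05)
Step 2: at (2.22, 5.05), ∇h = (0.280384, 0.4864) → (2.22, 5.05) − 0.01·(0.280384, 0.4864) = (2.21719616, 5.045136)

(2.21719616, 5.045136)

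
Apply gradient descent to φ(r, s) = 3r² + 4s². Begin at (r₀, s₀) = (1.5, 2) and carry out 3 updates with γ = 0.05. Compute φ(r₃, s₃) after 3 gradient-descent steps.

1.54062675

∇φ = (6r, 8s)
(r₁, s₁) = (1.5, 2) − 0.05·(9, 16) = (1.05, 1.2)
(r₂, s₂) = (1.05, 1.2) − 0.05·(6.3, 9.6) = (0.735, 0.72)
(r₃, s₃) = (0.735, 0.72) − 0.05·(4.41, 5.76) = (0.5145, 0.432)
φ(0.5145, 0.432) = 1.54062675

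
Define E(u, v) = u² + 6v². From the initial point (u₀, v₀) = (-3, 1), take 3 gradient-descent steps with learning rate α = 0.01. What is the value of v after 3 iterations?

0.681472

∇E = (2u, 12v)
(u₁, v₁) = (-3, 1) − 0.01·(-6, 12) = (-2.94, 0.88)
(u₂, v₂) = (-2.94, 0.88) − 0.01·(-5.88, 10.56) = (-2.8812, 0.7744)
(u₃, v₃) = (-2.8812, 0.7744) − 0.01·(-5.7624, 9.2928) = (-2.823576, 0.681472)
v = 0.681472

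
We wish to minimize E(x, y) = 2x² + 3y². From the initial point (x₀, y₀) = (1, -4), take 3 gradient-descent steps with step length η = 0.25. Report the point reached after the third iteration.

(0, 0.5)

∇E = (4x, 6y)
(x₁, y₁) = (1, -4) − 0.25·(4, -24) = (0, 2)
(x₂, y₂) = (0, 2) − 0.25·(0, 12) = (0, -1)
(x₃, y₃) = (0, -1) − 0.25·(0, -6) = (0, 0.5)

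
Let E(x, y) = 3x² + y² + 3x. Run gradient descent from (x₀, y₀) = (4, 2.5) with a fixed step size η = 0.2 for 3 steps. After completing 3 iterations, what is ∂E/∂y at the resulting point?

∇E = (6x + 3, 2y)
Step 1: at (4, 2.5), ∇E = (27, 5) → (4, 2.5) − 0.2·(27, 5) = (-1.4, 1.5)
Step 2: at (-1.4, 1.5), ∇E = (-5.4, 3) → (-1.4, 1.5) − 0.2·(-5.4, 3) = (-0.32, 0.9)
Step 3: at (-0.32, 0.9), ∇E = (1.08, 1.8) → (-0.32, 0.9) − 0.2·(1.08, 1.8) = (-0.536, 0.54)
∂E/∂y at (-0.536, 0.54) = 1.08

1.08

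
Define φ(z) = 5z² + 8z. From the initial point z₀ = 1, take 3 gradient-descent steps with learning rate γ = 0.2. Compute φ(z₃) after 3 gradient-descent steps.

13

φ′(z) = 10z + 8
Step 1: φ′(1) = 18; z₁ = 1 − 0.2·18 = -2.6
Step 2: φ′(-2.6) = -18; z₂ = -2.6 − 0.2·(-18) = 1
Step 3: φ′(1) = 18; z₃ = 1 − 0.2·18 = -2.6
φ(-2.6) = 13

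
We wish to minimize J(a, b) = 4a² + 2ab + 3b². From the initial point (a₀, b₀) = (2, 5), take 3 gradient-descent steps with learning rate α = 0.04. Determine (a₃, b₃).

∇J = (8a + 2b, 2a + 6b)
Step 1: at (2, 5), ∇J = (26, 34) → (2, 5) − 0.04·(26, 34) = (0.96, 3.64)
Step 2: at (0.96, 3.64), ∇J = (14.96, 23.76) → (0.96, 3.64) − 0.04·(14.96, 23.76) = (0.3616, 2.6896)
Step 3: at (0.3616, 2.6896), ∇J = (8.272, 16.8608) → (0.3616, 2.6896) − 0.04·(8.272, 16.8608) = (0.03072, 2.015168)

(0.03072, 2.015168)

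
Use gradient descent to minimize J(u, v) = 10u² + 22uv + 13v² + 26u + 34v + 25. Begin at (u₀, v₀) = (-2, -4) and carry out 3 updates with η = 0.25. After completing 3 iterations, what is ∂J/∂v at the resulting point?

∇J = (20u + 22v + 26, 22u + 26v + 34)
Step 1: at (-2, -4), ∇J = (-102, -114) → (-2, -4) − 0.25·(-102, -114) = (23.5, 24.5)
Step 2: at (23.5, 24.5), ∇J = (1035, 1188) → (23.5, 24.5) − 0.25·(1035, 1188) = (-235.25, -272.5)
Step 3: at (-235.25, -272.5), ∇J = (-10674, -12226.5) → (-235.25, -272.5) − 0.25·(-10674, -12226.5) = (2433.25, 2784.125)
∂J/∂v at (2433.25, 2784.125) = 125952.75

125952.75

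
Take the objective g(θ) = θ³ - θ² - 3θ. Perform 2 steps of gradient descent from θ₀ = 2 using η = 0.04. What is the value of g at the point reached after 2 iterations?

-3.130789588992

g′(θ) = 3θ² - 2θ - 3
θ₁ = 2 − 0.04·5 = 1.8
θ₂ = 1.8 − 0.04·3.12 = 1.6752
g(1.6752) = -3.130789588992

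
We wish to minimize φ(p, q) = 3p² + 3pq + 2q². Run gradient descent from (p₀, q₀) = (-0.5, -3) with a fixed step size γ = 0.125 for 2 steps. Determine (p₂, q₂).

(0.7421875, -1.03125)

∇φ = (6p + 3q, 3p + 4q)
Step 1: at (-0.5, -3), ∇φ = (-12, -13.5) → (-0.5, -3) − 0.125·(-12, -13.5) = (1, -1.3125)
Step 2: at (1, -1.3125), ∇φ = (2.0625, -2.25) → (1, -1.3125) − 0.125·(2.0625, -2.25) = (0.7421875, -1.03125)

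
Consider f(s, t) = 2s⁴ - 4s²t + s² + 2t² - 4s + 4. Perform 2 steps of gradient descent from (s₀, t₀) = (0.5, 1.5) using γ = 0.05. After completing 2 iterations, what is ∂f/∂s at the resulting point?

0.235763692032

∇f = (8s³ - 8st + 2s - 4, -4s² + 4t)
Step 1: at (0.5, 1.5), ∇f = (-8, 5) → (0.5, 1.5) − 0.05·(-8, 5) = (0.9, 1.25)
Step 2: at (0.9, 1.25), ∇f = (-5.368, 1.76) → (0.9, 1.25) − 0.05·(-5.368, 1.76) = (1.1684, 1.162)
∂f/∂s at (1.1684, 1.162) = 0.235763692032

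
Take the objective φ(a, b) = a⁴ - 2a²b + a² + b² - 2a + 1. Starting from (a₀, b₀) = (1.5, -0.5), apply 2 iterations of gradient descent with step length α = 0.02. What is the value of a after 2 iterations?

0.98645

∇φ = (4a³ - 4ab + 2a - 2, -2a² + 2b)
Step 1: at (1.5, -0.5), ∇φ = (17.5, -5.5) → (1.5, -0.5) − 0.02·(17.5, -5.5) = (1.15, -0.39)
Step 2: at (1.15, -0.39), ∇φ = (8.1775, -3.425) → (1.15, -0.39) − 0.02·(8.1775, -3.425) = (0.98645, -0.3215)
a = 0.98645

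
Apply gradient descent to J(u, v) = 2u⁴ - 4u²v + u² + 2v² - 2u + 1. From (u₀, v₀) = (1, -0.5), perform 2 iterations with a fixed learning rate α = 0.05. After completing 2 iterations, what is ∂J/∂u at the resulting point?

∇J = (8u³ - 8uv + 2u - 2, -4u² + 4v)
(u₁, v₁) = (1, -0.5) − 0.05·(12, -6) = (0.4, -0.2)
(u₂, v₂) = (0.4, -0.2) − 0.05·(-0.048, -1.44) = (0.4024, -0.128)
∂J/∂u at (0.4024, -0.128) = -0.261870993408

-0.261870993408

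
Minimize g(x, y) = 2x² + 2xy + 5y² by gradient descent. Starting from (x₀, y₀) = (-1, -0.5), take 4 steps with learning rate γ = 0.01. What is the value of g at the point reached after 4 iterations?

∇g = (4x + 2y, 2x + 10y)
(x₁, y₁) = (-1, -0.5) − 0.01·(-5, -7) = (-0.95, -0.43)
(x₂, y₂) = (-0.95, -0.43) − 0.01·(-4.66, -6.2) = (-0.9034, -0.368)
(x₃, y₃) = (-0.9034, -0.368) − 0.01·(-4.3496, -5.4868) = (-0.859904, -0.313132)
(x₄, y₄) = (-0.859904, -0.313132) − 0.01·(-4.06588, -4.851128) = (-0.8192452, -0.26462072)
g(-0.8192452, -0.26462072) = 2.12602453207376

2.12602453207376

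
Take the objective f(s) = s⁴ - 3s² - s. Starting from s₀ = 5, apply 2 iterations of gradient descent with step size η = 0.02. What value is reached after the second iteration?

f′(s) = 4s³ - 6s - 1
s₁ = 5 − 0.02·469 = -4.38
s₂ = -4.38 − 0.02·(-310.830688) = 1.83661376

1.83661376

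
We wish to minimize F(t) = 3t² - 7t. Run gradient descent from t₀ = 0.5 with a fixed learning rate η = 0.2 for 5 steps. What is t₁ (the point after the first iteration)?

1.3

F′(t) = 6t - 7
Step 1: F′(0.5) = -4; t₁ = 0.5 − 0.2·(-4) = 1.3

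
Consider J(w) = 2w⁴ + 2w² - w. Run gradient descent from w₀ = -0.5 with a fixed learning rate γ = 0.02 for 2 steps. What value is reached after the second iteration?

-0.35454592

J′(w) = 8w³ + 4w - 1
w₁ = -0.5 − 0.02·(-4) = -0.42
w₂ = -0.42 − 0.02·(-3.272704) = -0.35454592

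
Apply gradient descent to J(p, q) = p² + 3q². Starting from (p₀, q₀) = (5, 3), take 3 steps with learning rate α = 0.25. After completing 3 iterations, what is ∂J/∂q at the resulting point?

-2.25

∇J = (2p, 6q)
Step 1: at (5, 3), ∇J = (10, 18) → (5, 3) − 0.25·(10, 18) = (2.5, -1.5)
Step 2: at (2.5, -1.5), ∇J = (5, -9) → (2.5, -1.5) − 0.25·(5, -9) = (1.25, 0.75)
Step 3: at (1.25, 0.75), ∇J = (2.5, 4.5) → (1.25, 0.75) − 0.25·(2.5, 4.5) = (0.625, -0.375)
∂J/∂q at (0.625, -0.375) = -2.25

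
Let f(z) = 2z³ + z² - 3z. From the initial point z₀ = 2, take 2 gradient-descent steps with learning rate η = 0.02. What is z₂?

1.23

f′(z) = 6z² + 2z - 3
z₁ = 2 − 0.02·25 = 1.5
z₂ = 1.5 − 0.02·13.5 = 1.23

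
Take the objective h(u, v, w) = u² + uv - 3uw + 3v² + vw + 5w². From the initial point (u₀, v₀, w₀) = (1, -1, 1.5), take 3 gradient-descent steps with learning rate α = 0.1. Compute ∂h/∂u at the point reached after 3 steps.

∇h = (2u + v - 3w, u + 6v + w, -3u + v + 10w)
(u₁, v₁, w₁) = (1, -1, 1.5) − 0.1·(-3.5, -3.5, 11) = (1.35, -0.65, 0.4)
(u₂, v₂, w₂) = (1.35, -0.65, 0.4) − 0.1·(0.85, -2.15, -0.7) = (1.265, -0.435, 0.47)
(u₃, v₃, w₃) = (1.265, -0.435, 0.47) − 0.1·(0.685, -0.875, 0.47) = (1.1965, -0.3475, 0.423)
∂h/∂u at (1.1965, -0.3475, 0.423) = 0.7765

0.7765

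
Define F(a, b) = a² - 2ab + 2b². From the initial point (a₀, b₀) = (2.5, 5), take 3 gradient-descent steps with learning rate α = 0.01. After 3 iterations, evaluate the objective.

24.624997066

∇F = (2a - 2b, -2a + 4b)
Step 1: at (2.5, 5), ∇F = (-5, 15) → (2.5, 5) − 0.01·(-5, 15) = (2.55, 4.85)
Step 2: at (2.55, 4.85), ∇F = (-4.6, 14.3) → (2.55, 4.85) − 0.01·(-4.6, 14.3) = (2.596, 4.707)
Step 3: at (2.596, 4.707), ∇F = (-4.222, 13.636) → (2.596, 4.707) − 0.01·(-4.222, 13.636) = (2.63822, 4.57064)
F(2.63822, 4.57064) = 24.624997066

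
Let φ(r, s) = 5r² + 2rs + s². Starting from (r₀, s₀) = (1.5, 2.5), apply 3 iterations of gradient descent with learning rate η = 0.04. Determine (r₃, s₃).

∇φ = (10r + 2s, 2r + 2s)
(r₁, s₁) = (1.5, 2.5) − 0.04·(20, 8) = (0.7, 2.18)
(r₂, s₂) = (0.7, 2.18) − 0.04·(11.36, 5.76) = (0.2456, 1.9496)
(r₃, s₃) = (0.2456, 1.9496) − 0.04·(6.3552, 4.3904) = (-0.008608, 1.773984)

(-0.008608, 1.773984)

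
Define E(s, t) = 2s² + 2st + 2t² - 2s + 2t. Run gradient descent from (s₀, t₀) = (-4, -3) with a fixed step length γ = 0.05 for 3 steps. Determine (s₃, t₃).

(-1.294, -1.107)

∇E = (4s + 2t - 2, 2s + 4t + 2)
Step 1: at (-4, -3), ∇E = (-24, -18) → (-4, -3) − 0.05·(-24, -18) = (-2.8, -2.1)
Step 2: at (-2.8, -2.1), ∇E = (-17.4, -12) → (-2.8, -2.1) − 0.05·(-17.4, -12) = (-1.93, -1.5)
Step 3: at (-1.93, -1.5), ∇E = (-12.72, -7.86) → (-1.93, -1.5) − 0.05·(-12.72, -7.86) = (-1.294, -1.107)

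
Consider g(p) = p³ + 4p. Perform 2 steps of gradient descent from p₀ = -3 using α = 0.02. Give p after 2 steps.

-4.486264

g′(p) = 3p² + 4
p₁ = -3 − 0.02·31 = -3.62
p₂ = -3.62 − 0.02·43.3132 = -4.486264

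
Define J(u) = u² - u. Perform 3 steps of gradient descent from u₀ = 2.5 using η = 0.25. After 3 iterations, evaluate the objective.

J′(u) = 2u - 1
u₁ = 2.5 − 0.25·4 = 1.5
u₂ = 1.5 − 0.25·2 = 1
u₃ = 1 − 0.25·1 = 0.75
J(0.75) = -0.1875

-0.1875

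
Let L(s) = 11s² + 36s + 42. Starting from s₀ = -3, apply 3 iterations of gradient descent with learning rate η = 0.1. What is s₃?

L′(s) = 22s + 36
Step 1: L′(-3) = -30; s₁ = -3 − 0.1·(-30) = 0
Step 2: L′(0) = 36; s₂ = 0 − 0.1·36 = -3.6
Step 3: L′(-3.6) = -43.2; s₃ = -3.6 − 0.1·(-43.2) = 0.72

0.72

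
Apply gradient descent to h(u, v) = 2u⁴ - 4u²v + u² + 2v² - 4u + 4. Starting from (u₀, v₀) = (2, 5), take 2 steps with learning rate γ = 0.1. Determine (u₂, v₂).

(-20.7968, 7.944)

∇h = (8u³ - 8uv + 2u - 4, -4u² + 4v)
(u₁, v₁) = (2, 5) − 0.1·(-16, 4) = (3.6, 4.6)
(u₂, v₂) = (3.6, 4.6) − 0.1·(243.968, -33.44) = (-20.7968, 7.944)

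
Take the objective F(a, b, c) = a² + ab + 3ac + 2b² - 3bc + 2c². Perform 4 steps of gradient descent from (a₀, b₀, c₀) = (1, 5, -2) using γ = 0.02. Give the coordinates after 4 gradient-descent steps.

∇F = (2a + b + 3c, a + 4b - 3c, 3a - 3b + 4c)
(a₁, b₁, c₁) = (1, 5, -2) − 0.02·(1, 27, -20) = (0.98, 4.46, -1.6)
(a₂, b₂, c₂) = (0.98, 4.46, -1.6) − 0.02·(1.62, 23.62, -16.84) = (0.9476, 3.9876, -1.2632)
(a₃, b₃, c₃) = (0.9476, 3.9876, -1.2632) − 0.02·(2.0932, 20.6876, -14.1728) = (0.905736, 3.573848, -0.979744)
(a₄, b₄, c₄) = (0.905736, 3.573848, -0.979744) − 0.02·(2.446088, 18.14036, -11.923312) = (0.85681424, 3.2110408, -0.74127776)

(0.85681424, 3.2110408, -0.74127776)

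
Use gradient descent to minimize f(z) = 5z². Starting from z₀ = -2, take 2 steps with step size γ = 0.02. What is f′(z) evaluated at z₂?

-12.8

f′(z) = 10z
z₁ = -2 − 0.02·(-20) = -1.6
z₂ = -1.6 − 0.02·(-16) = -1.28
f′(z) at (-1.28) = -12.8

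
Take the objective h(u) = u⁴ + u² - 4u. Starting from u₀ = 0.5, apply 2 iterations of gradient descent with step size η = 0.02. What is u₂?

0.59469

h′(u) = 4u³ + 2u - 4
Step 1: h′(0.5) = -2.5; u₁ = 0.5 − 0.02·(-2.5) = 0.55
Step 2: h′(0.55) = -2.2345; u₂ = 0.55 − 0.02·(-2.2345) = 0.59469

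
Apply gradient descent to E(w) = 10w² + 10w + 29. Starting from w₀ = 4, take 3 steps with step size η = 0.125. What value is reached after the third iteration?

E′(w) = 20w + 10
Step 1: E′(4) = 90; w₁ = 4 − 0.125·90 = -7.25
Step 2: E′(-7.25) = -135; w₂ = -7.25 − 0.125·(-135) = 9.625
Step 3: E′(9.625) = 202.5; w₃ = 9.625 − 0.125·202.5 = -15.6875

-15.6875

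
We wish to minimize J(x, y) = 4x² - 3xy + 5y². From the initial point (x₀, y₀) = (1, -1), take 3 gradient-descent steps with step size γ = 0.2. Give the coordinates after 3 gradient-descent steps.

(-2.4, 3.328)

∇J = (8x - 3y, -3x + 10y)
Step 1: at (1, -1), ∇J = (11, -13) → (1, -1) − 0.2·(11, -13) = (-1.2, 1.6)
Step 2: at (-1.2, 1.6), ∇J = (-14.4, 19.6) → (-1.2, 1.6) − 0.2·(-14.4, 19.6) = (1.68, -2.32)
Step 3: at (1.68, -2.32), ∇J = (20.4, -28.24) → (1.68, -2.32) − 0.2·(20.4, -28.24) = (-2.4, 3.328)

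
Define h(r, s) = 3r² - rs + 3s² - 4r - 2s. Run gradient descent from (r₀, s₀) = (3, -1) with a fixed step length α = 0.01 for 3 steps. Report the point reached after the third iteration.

∇h = (6r - s - 4, -r + 6s - 2)
Step 1: at (3, -1), ∇h = (15, -11) → (3, -1) − 0.01·(15, -11) = (2.85, -0.89)
Step 2: at (2.85, -0.89), ∇h = (13.99, -10.19) → (2.85, -0.89) − 0.01·(13.99, -10.19) = (2.7101, -0.7881)
Step 3: at (2.7101, -0.7881), ∇h = (13.0487, -9.4387) → (2.7101, -0.7881) − 0.01·(13.0487, -9.4387) = (2.579613, -0.693713)

(2.579613, -0.693713)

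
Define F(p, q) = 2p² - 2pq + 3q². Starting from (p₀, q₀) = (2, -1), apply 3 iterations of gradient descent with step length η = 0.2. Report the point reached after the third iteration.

∇F = (4p - 2q, -2p + 6q)
Step 1: at (2, -1), ∇F = (10, -10) → (2, -1) − 0.2·(10, -10) = (0, 1)
Step 2: at (0, 1), ∇F = (-2, 6) → (0, 1) − 0.2·(-2, 6) = (0.4, -0.2)
Step 3: at (0.4, -0.2), ∇F = (2, -2) → (0.4, -0.2) − 0.2·(2, -2) = (0, 0.2)

(0, 0.2)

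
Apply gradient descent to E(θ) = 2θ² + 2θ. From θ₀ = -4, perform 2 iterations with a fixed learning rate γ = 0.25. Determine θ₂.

E′(θ) = 4θ + 2
Step 1: E′(-4) = -14; θ₁ = -4 − 0.25·(-14) = -0.5
Step 2: E′(-0.5) = 0; θ₂ = -0.5 − 0.25·0 = -0.5

-0.5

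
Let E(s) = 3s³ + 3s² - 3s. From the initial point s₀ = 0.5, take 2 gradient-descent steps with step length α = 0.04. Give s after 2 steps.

0.371084

E′(s) = 9s² + 6s - 3
s₁ = 0.5 − 0.04·2.25 = 0.41
s₂ = 0.41 − 0.04·0.9729 = 0.371084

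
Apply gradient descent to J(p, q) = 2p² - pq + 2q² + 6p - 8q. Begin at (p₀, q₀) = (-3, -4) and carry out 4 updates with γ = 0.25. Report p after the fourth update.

∇J = (4p - q + 6, -p + 4q - 8)
Step 1: at (-3, -4), ∇J = (-2, -21) → (-3, -4) − 0.25·(-2, -21) = (-2.5, 1.25)
Step 2: at (-2.5, 1.25), ∇J = (-5.25, -0.5) → (-2.5, 1.25) − 0.25·(-5.25, -0.5) = (-1.1875, 1.375)
Step 3: at (-1.1875, 1.375), ∇J = (-0.125, -1.3125) → (-1.1875, 1.375) − 0.25·(-0.125, -1.3125) = (-1.15625, 1.703125)
Step 4: at (-1.15625, 1.703125), ∇J = (-0.328125, -0.03125) → (-1.15625, 1.703125) − 0.25·(-0.328125, -0.03125) = (-1.07421875, 1.7109375)
p = -1.07421875

-1.07421875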